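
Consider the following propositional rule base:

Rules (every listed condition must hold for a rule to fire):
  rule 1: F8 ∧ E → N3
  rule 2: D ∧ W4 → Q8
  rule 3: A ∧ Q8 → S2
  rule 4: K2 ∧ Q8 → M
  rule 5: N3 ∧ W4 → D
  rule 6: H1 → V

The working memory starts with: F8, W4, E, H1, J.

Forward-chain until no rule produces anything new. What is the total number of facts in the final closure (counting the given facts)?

Round 1 — rule 1, rule 6, derive N3, V.
Round 2 — rule 5, derive D.
Round 3 — rule 2, derive Q8.
Closure: {D, E, F8, H1, J, N3, Q8, V, W4} — 9 facts.

9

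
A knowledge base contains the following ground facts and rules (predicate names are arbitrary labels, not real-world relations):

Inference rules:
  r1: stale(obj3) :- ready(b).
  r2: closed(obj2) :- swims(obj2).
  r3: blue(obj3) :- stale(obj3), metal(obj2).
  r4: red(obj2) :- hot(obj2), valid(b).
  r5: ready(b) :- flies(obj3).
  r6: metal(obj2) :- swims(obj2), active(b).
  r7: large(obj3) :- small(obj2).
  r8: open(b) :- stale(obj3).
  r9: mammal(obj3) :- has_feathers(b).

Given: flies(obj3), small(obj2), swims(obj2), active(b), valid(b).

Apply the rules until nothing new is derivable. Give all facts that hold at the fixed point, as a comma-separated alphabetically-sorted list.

active(b), blue(obj3), closed(obj2), flies(obj3), large(obj3), metal(obj2), open(b), ready(b), small(obj2), stale(obj3), swims(obj2), valid(b)

Round 1: r2 [closed(obj2) :- swims(obj2).]; r5 [ready(b) :- flies(obj3).]; r6 [metal(obj2) :- swims(obj2), active(b).]; r7 [large(obj3) :- small(obj2).]. Adds closed(obj2), ready(b), metal(obj2), large(obj3).
Round 2: r1 [stale(obj3) :- ready(b).]. Adds stale(obj3).
Round 3: r3 [blue(obj3) :- stale(obj3), metal(obj2).]; r8 [open(b) :- stale(obj3).]. Adds blue(obj3), open(b).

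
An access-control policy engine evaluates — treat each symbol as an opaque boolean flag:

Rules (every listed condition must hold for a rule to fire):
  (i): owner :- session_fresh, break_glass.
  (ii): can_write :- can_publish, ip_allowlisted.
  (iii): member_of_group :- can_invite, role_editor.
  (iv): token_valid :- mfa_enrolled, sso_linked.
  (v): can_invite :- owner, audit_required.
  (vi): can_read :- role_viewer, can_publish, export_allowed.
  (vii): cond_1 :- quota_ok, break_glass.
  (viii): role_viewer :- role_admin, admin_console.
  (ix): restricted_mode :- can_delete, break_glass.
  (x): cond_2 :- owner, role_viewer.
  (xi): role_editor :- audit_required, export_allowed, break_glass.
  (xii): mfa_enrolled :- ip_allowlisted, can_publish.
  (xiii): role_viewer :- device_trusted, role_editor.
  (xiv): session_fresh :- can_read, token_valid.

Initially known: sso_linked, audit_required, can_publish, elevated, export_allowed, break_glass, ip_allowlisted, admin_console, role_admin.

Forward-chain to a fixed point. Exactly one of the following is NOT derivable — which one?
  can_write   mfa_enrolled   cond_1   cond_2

cond_1

[1] (ii) [can_write :- can_publish, ip_allowlisted.]; (viii) [role_viewer :- role_admin, admin_console.]; (xi) [role_editor :- audit_required, export_allowed, break_glass.]; (xii) [mfa_enrolled :- ip_allowlisted, can_publish.]. ⇒ new: can_write, role_viewer, role_editor, mfa_enrolled.
[2] (iv) [token_valid :- mfa_enrolled, sso_linked.]; (vi) [can_read :- role_viewer, can_publish, export_allowed.]. ⇒ new: token_valid, can_read.
[3] (xiv) [session_fresh :- can_read, token_valid.]. ⇒ new: session_fresh.
[4] (i) [owner :- session_fresh, break_glass.]. ⇒ new: owner.
[5] (v) [can_invite :- owner, audit_required.]; (x) [cond_2 :- owner, role_viewer.]. ⇒ new: can_invite, cond_2.
[6] (iii) [member_of_group :- can_invite, role_editor.]. ⇒ new: member_of_group.
Derived: mfa_enrolled (round 1), cond_2 (round 5), can_write (round 1). cond_1 never appears in any round.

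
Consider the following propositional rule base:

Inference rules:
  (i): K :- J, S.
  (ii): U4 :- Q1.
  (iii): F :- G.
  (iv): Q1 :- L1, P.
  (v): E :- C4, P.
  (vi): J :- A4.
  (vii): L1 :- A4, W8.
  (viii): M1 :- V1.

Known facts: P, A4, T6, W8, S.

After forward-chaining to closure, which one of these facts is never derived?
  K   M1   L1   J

M1

[1] (vi) [J :- A4.]; (vii) [L1 :- A4, W8.]. ⇒ new: J, L1.
[2] (i) [K :- J, S.]; (iv) [Q1 :- L1, P.]. ⇒ new: K, Q1.
[3] (ii) [U4 :- Q1.]. ⇒ new: U4.
Derived: J (round 1), L1 (round 1), K (round 2). M1 never appears in any round.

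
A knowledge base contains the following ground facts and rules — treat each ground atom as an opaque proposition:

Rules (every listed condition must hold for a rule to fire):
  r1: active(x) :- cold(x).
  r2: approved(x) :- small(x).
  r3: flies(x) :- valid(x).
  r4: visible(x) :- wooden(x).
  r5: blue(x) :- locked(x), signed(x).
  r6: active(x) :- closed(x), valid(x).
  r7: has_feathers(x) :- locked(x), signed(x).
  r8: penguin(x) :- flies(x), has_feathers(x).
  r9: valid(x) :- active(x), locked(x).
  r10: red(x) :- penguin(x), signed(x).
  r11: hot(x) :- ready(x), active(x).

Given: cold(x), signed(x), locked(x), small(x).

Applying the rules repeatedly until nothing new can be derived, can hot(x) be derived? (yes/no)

Round 1: r1 [active(x) :- cold(x).]; r2 [approved(x) :- small(x).]; r5 [blue(x) :- locked(x), signed(x).]; r7 [has_feathers(x) :- locked(x), signed(x).]. Adds active(x), approved(x), blue(x), has_feathers(x).
Round 2: r9 [valid(x) :- active(x), locked(x).]. Adds valid(x).
Round 3: r3 [flies(x) :- valid(x).]. Adds flies(x).
Round 4: r8 [penguin(x) :- flies(x), has_feathers(x).]. Adds penguin(x).
Round 5: r10 [red(x) :- penguin(x), signed(x).]. Adds red(x).
Fixed point reached. hot(x) is concluded only by r11; r11 needs ready(x) (never derived).

no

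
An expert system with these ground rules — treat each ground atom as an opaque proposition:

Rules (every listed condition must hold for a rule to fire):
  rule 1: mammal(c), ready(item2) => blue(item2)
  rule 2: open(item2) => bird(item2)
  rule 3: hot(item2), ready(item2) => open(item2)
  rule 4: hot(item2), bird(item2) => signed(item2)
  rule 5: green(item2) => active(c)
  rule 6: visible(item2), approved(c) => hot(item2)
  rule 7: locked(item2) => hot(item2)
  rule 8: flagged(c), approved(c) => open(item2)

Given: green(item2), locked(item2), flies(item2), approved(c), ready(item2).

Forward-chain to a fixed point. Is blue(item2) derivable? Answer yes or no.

[1] rule 5 [green(item2) => active(c)]; rule 7 [locked(item2) => hot(item2)]. ⇒ new: active(c), hot(item2).
[2] rule 3 [hot(item2), ready(item2) => open(item2)]. ⇒ new: open(item2).
[3] rule 2 [open(item2) => bird(item2)]. ⇒ new: bird(item2).
[4] rule 4 [hot(item2), bird(item2) => signed(item2)]. ⇒ new: signed(item2).
Fixed point reached. blue(item2) is concluded only by rule 1; rule 1 needs mammal(c) (never derived).

no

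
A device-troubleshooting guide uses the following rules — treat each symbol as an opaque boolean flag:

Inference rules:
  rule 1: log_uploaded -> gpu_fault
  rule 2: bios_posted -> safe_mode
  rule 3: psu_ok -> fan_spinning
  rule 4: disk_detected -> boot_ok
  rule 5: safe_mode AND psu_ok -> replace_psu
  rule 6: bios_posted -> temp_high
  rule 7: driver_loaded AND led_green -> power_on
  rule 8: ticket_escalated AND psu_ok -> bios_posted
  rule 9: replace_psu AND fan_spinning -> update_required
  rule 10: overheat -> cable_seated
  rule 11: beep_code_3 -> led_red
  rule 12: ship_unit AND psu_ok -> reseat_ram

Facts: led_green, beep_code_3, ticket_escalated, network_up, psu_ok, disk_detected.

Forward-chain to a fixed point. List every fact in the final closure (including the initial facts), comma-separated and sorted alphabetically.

Round 1: rule 3 [psu_ok -> fan_spinning]; rule 4 [disk_detected -> boot_ok]; rule 8 [ticket_escalated AND psu_ok -> bios_posted]; rule 11 [beep_code_3 -> led_red]. New: fan_spinning, boot_ok, bios_posted, led_red.
Round 2: rule 2 [bios_posted -> safe_mode]; rule 6 [bios_posted -> temp_high]. New: safe_mode, temp_high.
Round 3: rule 5 [safe_mode AND psu_ok -> replace_psu]. New: replace_psu.
Round 4: rule 9 [replace_psu AND fan_spinning -> update_required]. New: update_required.

beep_code_3, bios_posted, boot_ok, disk_detected, fan_spinning, led_green, led_red, network_up, psu_ok, replace_psu, safe_mode, temp_high, ticket_escalated, update_required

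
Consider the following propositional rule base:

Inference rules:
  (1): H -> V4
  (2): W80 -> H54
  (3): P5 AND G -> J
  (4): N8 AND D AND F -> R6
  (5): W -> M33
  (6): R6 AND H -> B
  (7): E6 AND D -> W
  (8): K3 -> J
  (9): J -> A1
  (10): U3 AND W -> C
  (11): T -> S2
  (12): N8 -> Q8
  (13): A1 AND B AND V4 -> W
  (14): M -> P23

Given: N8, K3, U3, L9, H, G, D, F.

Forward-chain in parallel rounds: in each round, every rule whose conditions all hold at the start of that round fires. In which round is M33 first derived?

4

Round 1 — (1), (4), (8), (12), derive V4, R6, J, Q8.
Round 2 — (6), (9), derive B, A1.
Round 3 — (13), derive W.
Round 4 — (5), (10), derive M33, C.
M33 first appears in round 4.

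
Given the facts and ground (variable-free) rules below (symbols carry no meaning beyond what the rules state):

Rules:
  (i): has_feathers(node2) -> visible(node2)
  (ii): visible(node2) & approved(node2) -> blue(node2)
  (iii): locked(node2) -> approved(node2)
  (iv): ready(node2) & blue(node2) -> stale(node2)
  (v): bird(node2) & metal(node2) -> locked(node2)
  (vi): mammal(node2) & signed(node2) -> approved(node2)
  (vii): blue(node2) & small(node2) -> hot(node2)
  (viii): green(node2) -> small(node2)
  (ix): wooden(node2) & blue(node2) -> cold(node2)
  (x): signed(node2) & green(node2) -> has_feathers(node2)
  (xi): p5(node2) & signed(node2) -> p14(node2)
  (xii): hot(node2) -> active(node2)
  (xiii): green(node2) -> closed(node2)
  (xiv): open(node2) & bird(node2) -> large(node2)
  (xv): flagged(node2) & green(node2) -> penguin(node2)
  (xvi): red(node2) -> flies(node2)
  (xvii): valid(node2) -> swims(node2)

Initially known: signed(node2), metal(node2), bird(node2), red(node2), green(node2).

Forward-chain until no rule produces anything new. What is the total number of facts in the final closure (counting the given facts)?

15

Round 1: (v) [bird(node2) & metal(node2) -> locked(node2)]; (viii) [green(node2) -> small(node2)]; (x) [signed(node2) & green(node2) -> has_feathers(node2)]; (xiii) [green(node2) -> closed(node2)]; (xvi) [red(node2) -> flies(node2)]. Adds locked(node2), small(node2), has_feathers(node2), closed(node2), flies(node2).
Round 2: (i) [has_feathers(node2) -> visible(node2)]; (iii) [locked(node2) -> approved(node2)]. Adds visible(node2), approved(node2).
Round 3: (ii) [visible(node2) & approved(node2) -> blue(node2)]. Adds blue(node2).
Round 4: (vii) [blue(node2) & small(node2) -> hot(node2)]. Adds hot(node2).
Round 5: (xii) [hot(node2) -> active(node2)]. Adds active(node2).
Closure: {active(node2), approved(node2), bird(node2), blue(node2), closed(node2), flies(node2), green(node2), has_feathers(node2), hot(node2), locked(node2), metal(node2), red(node2), signed(node2), small(node2), visible(node2)} — 15 facts.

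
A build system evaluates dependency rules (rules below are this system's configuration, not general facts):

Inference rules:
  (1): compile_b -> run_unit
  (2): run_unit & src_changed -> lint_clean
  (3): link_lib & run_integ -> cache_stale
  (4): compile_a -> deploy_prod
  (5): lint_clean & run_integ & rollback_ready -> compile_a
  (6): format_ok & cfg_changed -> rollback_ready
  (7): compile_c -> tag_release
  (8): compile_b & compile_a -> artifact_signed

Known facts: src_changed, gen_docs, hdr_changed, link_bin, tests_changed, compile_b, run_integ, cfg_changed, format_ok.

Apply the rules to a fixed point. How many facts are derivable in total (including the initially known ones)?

15

Round 1 fires (1), (6), giving run_unit, rollback_ready.
Round 2 fires (2), giving lint_clean.
Round 3 fires (5), giving compile_a.
Round 4 fires (4), (8), giving deploy_prod, artifact_signed.
Closure: {artifact_signed, cfg_changed, compile_a, compile_b, deploy_prod, format_ok, gen_docs, hdr_changed, link_bin, lint_clean, rollback_ready, run_integ, run_unit, src_changed, tests_changed} — 15 facts.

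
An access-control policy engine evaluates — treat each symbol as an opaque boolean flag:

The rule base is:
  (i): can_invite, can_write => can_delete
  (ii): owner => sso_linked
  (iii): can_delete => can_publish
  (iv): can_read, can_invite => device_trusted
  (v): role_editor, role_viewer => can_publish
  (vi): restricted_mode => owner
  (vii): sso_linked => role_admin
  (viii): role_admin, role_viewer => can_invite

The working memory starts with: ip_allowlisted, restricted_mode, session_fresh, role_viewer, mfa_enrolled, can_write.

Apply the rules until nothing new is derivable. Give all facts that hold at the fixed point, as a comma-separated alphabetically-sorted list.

can_delete, can_invite, can_publish, can_write, ip_allowlisted, mfa_enrolled, owner, restricted_mode, role_admin, role_viewer, session_fresh, sso_linked

[1] (vi) [restricted_mode => owner]. ⇒ new: owner.
[2] (ii) [owner => sso_linked]. ⇒ new: sso_linked.
[3] (vii) [sso_linked => role_admin]. ⇒ new: role_admin.
[4] (viii) [role_admin, role_viewer => can_invite]. ⇒ new: can_invite.
[5] (i) [can_invite, can_write => can_delete]. ⇒ new: can_delete.
[6] (iii) [can_delete => can_publish]. ⇒ new: can_publish.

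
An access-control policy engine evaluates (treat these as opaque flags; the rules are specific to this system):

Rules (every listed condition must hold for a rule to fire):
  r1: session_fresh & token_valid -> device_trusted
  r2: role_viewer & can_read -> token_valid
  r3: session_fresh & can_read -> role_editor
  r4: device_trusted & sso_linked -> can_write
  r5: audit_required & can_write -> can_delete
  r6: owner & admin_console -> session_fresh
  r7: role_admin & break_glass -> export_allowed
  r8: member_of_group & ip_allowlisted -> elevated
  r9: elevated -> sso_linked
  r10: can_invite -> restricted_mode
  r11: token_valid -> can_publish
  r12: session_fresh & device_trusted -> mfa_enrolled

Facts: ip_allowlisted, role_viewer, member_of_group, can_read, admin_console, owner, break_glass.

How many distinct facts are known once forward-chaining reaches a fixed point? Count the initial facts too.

16

Round 1: r2 [role_viewer & can_read -> token_valid]; r6 [owner & admin_console -> session_fresh]; r8 [member_of_group & ip_allowlisted -> elevated]. New: token_valid, session_fresh, elevated.
Round 2: r1 [session_fresh & token_valid -> device_trusted]; r3 [session_fresh & can_read -> role_editor]; r9 [elevated -> sso_linked]; r11 [token_valid -> can_publish]. New: device_trusted, role_editor, sso_linked, can_publish.
Round 3: r4 [device_trusted & sso_linked -> can_write]; r12 [session_fresh & device_trusted -> mfa_enrolled]. New: can_write, mfa_enrolled.
Closure: {admin_console, break_glass, can_publish, can_read, can_write, device_trusted, elevated, ip_allowlisted, member_of_group, mfa_enrolled, owner, role_editor, role_viewer, session_fresh, sso_linked, token_valid} — 16 facts.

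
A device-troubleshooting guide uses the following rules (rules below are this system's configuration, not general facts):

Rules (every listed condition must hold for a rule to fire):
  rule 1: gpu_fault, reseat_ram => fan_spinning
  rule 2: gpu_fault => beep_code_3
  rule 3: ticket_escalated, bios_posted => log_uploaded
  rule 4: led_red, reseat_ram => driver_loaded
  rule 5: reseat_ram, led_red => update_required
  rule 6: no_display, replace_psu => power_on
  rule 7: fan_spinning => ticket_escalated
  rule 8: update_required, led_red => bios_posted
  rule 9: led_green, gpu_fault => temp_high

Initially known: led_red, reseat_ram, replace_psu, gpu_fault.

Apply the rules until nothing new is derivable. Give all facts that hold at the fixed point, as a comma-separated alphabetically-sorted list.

Round 1 fires rule 1, rule 2, rule 4, rule 5, giving fan_spinning, beep_code_3, driver_loaded, update_required.
Round 2 fires rule 7, rule 8, giving ticket_escalated, bios_posted.
Round 3 fires rule 3, giving log_uploaded.

beep_code_3, bios_posted, driver_loaded, fan_spinning, gpu_fault, led_red, log_uploaded, replace_psu, reseat_ram, ticket_escalated, update_required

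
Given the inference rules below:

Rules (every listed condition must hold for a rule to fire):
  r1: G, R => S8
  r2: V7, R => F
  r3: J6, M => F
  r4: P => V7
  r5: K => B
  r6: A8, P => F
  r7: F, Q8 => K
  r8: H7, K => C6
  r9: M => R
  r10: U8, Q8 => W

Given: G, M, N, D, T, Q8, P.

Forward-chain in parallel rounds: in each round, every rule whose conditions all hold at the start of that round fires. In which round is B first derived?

Round 1 fires r4, r9, giving V7, R.
Round 2 fires r1, r2, giving S8, F.
Round 3 fires r7, giving K.
Round 4 fires r5, giving B.
B first appears in round 4.

4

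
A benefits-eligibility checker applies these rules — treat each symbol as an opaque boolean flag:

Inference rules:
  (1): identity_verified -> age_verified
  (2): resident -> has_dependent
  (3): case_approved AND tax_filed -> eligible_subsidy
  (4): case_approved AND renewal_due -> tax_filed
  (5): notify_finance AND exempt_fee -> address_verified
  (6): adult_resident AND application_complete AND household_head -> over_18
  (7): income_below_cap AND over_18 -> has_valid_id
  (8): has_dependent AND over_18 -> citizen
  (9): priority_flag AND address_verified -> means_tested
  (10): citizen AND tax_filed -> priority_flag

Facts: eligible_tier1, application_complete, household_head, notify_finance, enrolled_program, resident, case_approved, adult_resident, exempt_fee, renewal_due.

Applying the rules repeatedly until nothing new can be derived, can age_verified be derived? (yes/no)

Round 1: (2) [resident -> has_dependent]; (4) [case_approved AND renewal_due -> tax_filed]; (5) [notify_finance AND exempt_fee -> address_verified]; (6) [adult_resident AND application_complete AND household_head -> over_18]. New: has_dependent, tax_filed, address_verified, over_18.
Round 2: (3) [case_approved AND tax_filed -> eligible_subsidy]; (8) [has_dependent AND over_18 -> citizen]. New: eligible_subsidy, citizen.
Round 3: (10) [citizen AND tax_filed -> priority_flag]. New: priority_flag.
Round 4: (9) [priority_flag AND address_verified -> means_tested]. New: means_tested.
Fixed point reached. age_verified is concluded only by (1); (1) needs identity_verified (never derived).

no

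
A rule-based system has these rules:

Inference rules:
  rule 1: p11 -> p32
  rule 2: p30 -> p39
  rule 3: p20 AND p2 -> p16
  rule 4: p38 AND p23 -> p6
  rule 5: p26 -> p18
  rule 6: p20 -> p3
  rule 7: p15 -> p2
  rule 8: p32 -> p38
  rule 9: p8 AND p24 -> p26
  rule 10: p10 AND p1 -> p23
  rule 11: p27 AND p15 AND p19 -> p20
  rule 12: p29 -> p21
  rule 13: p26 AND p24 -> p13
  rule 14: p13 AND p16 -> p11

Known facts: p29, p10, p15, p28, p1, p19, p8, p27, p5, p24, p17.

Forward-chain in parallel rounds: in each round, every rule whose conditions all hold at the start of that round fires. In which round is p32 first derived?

Round 1: rule 7 [p15 -> p2]; rule 9 [p8 AND p24 -> p26]; rule 10 [p10 AND p1 -> p23]; rule 11 [p27 AND p15 AND p19 -> p20]; rule 12 [p29 -> p21]. New: p2, p26, p23, p20, p21.
Round 2: rule 3 [p20 AND p2 -> p16]; rule 5 [p26 -> p18]; rule 6 [p20 -> p3]; rule 13 [p26 AND p24 -> p13]. New: p16, p18, p3, p13.
Round 3: rule 14 [p13 AND p16 -> p11]. New: p11.
Round 4: rule 1 [p11 -> p32]. New: p32.
p32 first appears in round 4.

4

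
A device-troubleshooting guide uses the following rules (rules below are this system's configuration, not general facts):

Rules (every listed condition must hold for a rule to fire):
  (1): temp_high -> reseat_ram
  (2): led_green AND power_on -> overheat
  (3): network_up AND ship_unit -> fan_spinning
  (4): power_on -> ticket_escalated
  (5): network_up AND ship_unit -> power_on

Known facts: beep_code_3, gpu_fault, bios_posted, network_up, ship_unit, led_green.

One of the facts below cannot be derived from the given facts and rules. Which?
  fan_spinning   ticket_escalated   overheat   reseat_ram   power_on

reseat_ram

[1] (3) [network_up AND ship_unit -> fan_spinning]; (5) [network_up AND ship_unit -> power_on]. ⇒ new: fan_spinning, power_on.
[2] (2) [led_green AND power_on -> overheat]; (4) [power_on -> ticket_escalated]. ⇒ new: overheat, ticket_escalated.
Derived: fan_spinning (round 1), ticket_escalated (round 2), overheat (round 2), power_on (round 1). reseat_ram never appears in any round.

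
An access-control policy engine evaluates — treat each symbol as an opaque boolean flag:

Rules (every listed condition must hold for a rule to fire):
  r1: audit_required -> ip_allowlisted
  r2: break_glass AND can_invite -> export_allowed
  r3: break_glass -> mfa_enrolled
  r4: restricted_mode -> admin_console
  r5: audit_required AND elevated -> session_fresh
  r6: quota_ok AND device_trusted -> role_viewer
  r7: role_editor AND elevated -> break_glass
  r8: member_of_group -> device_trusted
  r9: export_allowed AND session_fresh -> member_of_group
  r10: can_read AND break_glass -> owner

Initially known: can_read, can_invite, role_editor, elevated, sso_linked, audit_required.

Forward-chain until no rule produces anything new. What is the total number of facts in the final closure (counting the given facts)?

Round 1: r1 [audit_required -> ip_allowlisted]; r5 [audit_required AND elevated -> session_fresh]; r7 [role_editor AND elevated -> break_glass]. New: ip_allowlisted, session_fresh, break_glass.
Round 2: r2 [break_glass AND can_invite -> export_allowed]; r3 [break_glass -> mfa_enrolled]; r10 [can_read AND break_glass -> owner]. New: export_allowed, mfa_enrolled, owner.
Round 3: r9 [export_allowed AND session_fresh -> member_of_group]. New: member_of_group.
Round 4: r8 [member_of_group -> device_trusted]. New: device_trusted.
Closure: {audit_required, break_glass, can_invite, can_read, device_trusted, elevated, export_allowed, ip_allowlisted, member_of_group, mfa_enrolled, owner, role_editor, session_fresh, sso_linked} — 14 facts.

14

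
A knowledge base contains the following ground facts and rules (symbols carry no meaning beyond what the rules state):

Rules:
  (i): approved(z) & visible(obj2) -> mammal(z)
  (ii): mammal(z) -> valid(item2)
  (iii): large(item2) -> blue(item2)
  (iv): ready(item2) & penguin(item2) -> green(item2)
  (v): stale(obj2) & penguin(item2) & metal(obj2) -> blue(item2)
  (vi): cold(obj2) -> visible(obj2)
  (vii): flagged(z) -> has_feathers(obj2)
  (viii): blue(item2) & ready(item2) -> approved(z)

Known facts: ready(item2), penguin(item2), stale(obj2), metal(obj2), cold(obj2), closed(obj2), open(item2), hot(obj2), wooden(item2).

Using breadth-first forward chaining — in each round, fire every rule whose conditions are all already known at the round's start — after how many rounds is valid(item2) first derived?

Round 1: (iv) [ready(item2) & penguin(item2) -> green(item2)]; (v) [stale(obj2) & penguin(item2) & metal(obj2) -> blue(item2)]; (vi) [cold(obj2) -> visible(obj2)]. Adds green(item2), blue(item2), visible(obj2).
Round 2: (viii) [blue(item2) & ready(item2) -> approved(z)]. Adds approved(z).
Round 3: (i) [approved(z) & visible(obj2) -> mammal(z)]. Adds mammal(z).
Round 4: (ii) [mammal(z) -> valid(item2)]. Adds valid(item2).
valid(item2) first appears in round 4.

4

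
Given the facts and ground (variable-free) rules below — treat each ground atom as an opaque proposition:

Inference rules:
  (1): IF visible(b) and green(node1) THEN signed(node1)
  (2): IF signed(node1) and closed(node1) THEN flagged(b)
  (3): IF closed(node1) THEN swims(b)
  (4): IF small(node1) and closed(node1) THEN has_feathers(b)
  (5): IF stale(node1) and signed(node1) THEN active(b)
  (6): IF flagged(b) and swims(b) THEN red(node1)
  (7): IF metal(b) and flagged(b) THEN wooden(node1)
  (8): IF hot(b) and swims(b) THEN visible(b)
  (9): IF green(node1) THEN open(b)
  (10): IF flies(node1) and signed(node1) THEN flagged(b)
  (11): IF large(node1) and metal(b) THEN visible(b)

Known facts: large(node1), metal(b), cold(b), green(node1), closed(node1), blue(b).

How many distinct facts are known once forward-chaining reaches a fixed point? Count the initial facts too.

Round 1: (3) [IF closed(node1) THEN swims(b)]; (9) [IF green(node1) THEN open(b)]; (11) [IF large(node1) and metal(b) THEN visible(b)]. Adds swims(b), open(b), visible(b).
Round 2: (1) [IF visible(b) and green(node1) THEN signed(node1)]. Adds signed(node1).
Round 3: (2) [IF signed(node1) and closed(node1) THEN flagged(b)]. Adds flagged(b).
Round 4: (6) [IF flagged(b) and swims(b) THEN red(node1)]; (7) [IF metal(b) and flagged(b) THEN wooden(node1)]. Adds red(node1), wooden(node1).
Closure: {blue(b), closed(node1), cold(b), flagged(b), green(node1), large(node1), metal(b), open(b), red(node1), signed(node1), swims(b), visible(b), wooden(node1)} — 13 facts.

13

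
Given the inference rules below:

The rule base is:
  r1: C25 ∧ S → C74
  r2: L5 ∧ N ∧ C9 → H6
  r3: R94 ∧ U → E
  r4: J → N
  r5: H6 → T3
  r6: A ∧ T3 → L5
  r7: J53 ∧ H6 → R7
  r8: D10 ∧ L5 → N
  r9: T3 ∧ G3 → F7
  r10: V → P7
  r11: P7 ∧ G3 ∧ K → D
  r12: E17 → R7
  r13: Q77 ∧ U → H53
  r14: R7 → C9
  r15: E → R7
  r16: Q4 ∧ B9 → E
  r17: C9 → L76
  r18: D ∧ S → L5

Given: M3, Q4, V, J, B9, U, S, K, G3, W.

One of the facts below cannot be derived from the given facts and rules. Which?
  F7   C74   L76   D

Round 1: r4 [J → N]; r10 [V → P7]; r16 [Q4 ∧ B9 → E]. Adds N, P7, E.
Round 2: r11 [P7 ∧ G3 ∧ K → D]; r15 [E → R7]. Adds D, R7.
Round 3: r14 [R7 → C9]; r18 [D ∧ S → L5]. Adds C9, L5.
Round 4: r2 [L5 ∧ N ∧ C9 → H6]; r17 [C9 → L76]. Adds H6, L76.
Round 5: r5 [H6 → T3]. Adds T3.
Round 6: r9 [T3 ∧ G3 → F7]. Adds F7.
Derived: F7 (round 6), D (round 2), L76 (round 4). C74 never appears in any round.

C74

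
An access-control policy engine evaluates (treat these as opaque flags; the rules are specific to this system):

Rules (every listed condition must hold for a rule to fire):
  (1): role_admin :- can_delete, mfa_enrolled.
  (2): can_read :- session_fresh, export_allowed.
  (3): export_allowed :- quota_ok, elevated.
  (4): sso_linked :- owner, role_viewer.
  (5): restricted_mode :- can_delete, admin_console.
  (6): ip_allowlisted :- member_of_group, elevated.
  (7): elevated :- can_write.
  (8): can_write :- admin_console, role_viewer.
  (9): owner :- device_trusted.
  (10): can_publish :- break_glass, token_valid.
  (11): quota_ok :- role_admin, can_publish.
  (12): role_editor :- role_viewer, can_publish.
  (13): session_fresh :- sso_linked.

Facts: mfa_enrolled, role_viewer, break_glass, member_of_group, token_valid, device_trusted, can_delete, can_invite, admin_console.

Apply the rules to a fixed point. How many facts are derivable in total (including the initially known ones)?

22

Round 1 — (1), (5), (8), (9), (10), derive role_admin, restricted_mode, can_write, owner, can_publish.
Round 2 — (4), (7), (11), (12), derive sso_linked, elevated, quota_ok, role_editor.
Round 3 — (3), (6), (13), derive export_allowed, ip_allowlisted, session_fresh.
Round 4 — (2), derive can_read.
Closure: {admin_console, break_glass, can_delete, can_invite, can_publish, can_read, can_write, device_trusted, elevated, export_allowed, ip_allowlisted, member_of_group, mfa_enrolled, owner, quota_ok, restricted_mode, role_admin, role_editor, role_viewer, session_fresh, sso_linked, token_valid} — 22 facts.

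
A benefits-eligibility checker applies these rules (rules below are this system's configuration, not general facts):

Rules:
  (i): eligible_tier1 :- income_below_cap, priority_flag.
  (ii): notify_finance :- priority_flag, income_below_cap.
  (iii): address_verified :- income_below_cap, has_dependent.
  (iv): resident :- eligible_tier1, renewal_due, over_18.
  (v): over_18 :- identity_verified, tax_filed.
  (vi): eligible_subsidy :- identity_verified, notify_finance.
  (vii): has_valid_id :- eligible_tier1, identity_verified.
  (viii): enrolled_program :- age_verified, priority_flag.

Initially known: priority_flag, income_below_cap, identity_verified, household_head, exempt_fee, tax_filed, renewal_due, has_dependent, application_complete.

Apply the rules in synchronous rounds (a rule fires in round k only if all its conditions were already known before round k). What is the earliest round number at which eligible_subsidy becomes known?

2

[1] (i) [eligible_tier1 :- income_below_cap, priority_flag.]; (ii) [notify_finance :- priority_flag, income_below_cap.]; (iii) [address_verified :- income_below_cap, has_dependent.]; (v) [over_18 :- identity_verified, tax_filed.]. ⇒ new: eligible_tier1, notify_finance, address_verified, over_18.
[2] (iv) [resident :- eligible_tier1, renewal_due, over_18.]; (vi) [eligible_subsidy :- identity_verified, notify_finance.]; (vii) [has_valid_id :- eligible_tier1, identity_verified.]. ⇒ new: resident, eligible_subsidy, has_valid_id.
eligible_subsidy first appears in round 2.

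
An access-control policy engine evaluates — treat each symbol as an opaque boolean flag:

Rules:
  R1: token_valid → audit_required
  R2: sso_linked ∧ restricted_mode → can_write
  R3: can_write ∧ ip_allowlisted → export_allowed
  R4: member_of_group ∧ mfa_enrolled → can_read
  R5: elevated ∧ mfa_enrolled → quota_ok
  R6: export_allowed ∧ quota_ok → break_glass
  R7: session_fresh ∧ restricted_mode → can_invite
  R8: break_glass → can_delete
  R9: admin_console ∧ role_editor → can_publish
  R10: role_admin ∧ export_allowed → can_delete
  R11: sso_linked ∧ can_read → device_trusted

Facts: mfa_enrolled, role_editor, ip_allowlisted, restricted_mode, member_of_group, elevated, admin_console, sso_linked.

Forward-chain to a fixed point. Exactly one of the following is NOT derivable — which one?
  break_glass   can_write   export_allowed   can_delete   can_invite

[1] R2 [sso_linked ∧ restricted_mode → can_write]; R4 [member_of_group ∧ mfa_enrolled → can_read]; R5 [elevated ∧ mfa_enrolled → quota_ok]; R9 [admin_console ∧ role_editor → can_publish]. ⇒ new: can_write, can_read, quota_ok, can_publish.
[2] R3 [can_write ∧ ip_allowlisted → export_allowed]; R11 [sso_linked ∧ can_read → device_trusted]. ⇒ new: export_allowed, device_trusted.
[3] R6 [export_allowed ∧ quota_ok → break_glass]. ⇒ new: break_glass.
[4] R8 [break_glass → can_delete]. ⇒ new: can_delete.
Derived: export_allowed (round 2), can_delete (round 4), can_write (round 1), break_glass (round 3). can_invite never appears in any round.

can_invite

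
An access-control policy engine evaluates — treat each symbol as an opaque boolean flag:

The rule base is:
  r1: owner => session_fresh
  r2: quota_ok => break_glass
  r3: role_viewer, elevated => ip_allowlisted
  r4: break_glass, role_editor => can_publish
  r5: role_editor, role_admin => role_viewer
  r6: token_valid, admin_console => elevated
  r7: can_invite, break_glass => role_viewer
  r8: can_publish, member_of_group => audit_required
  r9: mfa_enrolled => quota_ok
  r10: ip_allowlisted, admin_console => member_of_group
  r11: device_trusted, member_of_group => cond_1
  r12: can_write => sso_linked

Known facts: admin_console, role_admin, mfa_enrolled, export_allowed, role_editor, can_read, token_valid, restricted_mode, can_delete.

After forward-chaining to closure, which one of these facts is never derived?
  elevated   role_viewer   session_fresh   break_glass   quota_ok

Round 1: r5 [role_editor, role_admin => role_viewer]; r6 [token_valid, admin_console => elevated]; r9 [mfa_enrolled => quota_ok]. New: role_viewer, elevated, quota_ok.
Round 2: r2 [quota_ok => break_glass]; r3 [role_viewer, elevated => ip_allowlisted]. New: break_glass, ip_allowlisted.
Round 3: r4 [break_glass, role_editor => can_publish]; r10 [ip_allowlisted, admin_console => member_of_group]. New: can_publish, member_of_group.
Round 4: r8 [can_publish, member_of_group => audit_required]. New: audit_required.
Derived: role_viewer (round 1), break_glass (round 2), elevated (round 1), quota_ok (round 1). session_fresh never appears in any round.

session_fresh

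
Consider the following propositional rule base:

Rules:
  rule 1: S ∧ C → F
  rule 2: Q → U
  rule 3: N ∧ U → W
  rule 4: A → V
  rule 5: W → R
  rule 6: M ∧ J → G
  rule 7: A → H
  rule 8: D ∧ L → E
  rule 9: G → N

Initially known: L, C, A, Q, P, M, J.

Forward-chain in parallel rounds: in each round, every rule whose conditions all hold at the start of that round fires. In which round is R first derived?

4

[1] rule 2 [Q → U]; rule 4 [A → V]; rule 6 [M ∧ J → G]; rule 7 [A → H]. ⇒ new: U, V, G, H.
[2] rule 9 [G → N]. ⇒ new: N.
[3] rule 3 [N ∧ U → W]. ⇒ new: W.
[4] rule 5 [W → R]. ⇒ new: R.
R first appears in round 4.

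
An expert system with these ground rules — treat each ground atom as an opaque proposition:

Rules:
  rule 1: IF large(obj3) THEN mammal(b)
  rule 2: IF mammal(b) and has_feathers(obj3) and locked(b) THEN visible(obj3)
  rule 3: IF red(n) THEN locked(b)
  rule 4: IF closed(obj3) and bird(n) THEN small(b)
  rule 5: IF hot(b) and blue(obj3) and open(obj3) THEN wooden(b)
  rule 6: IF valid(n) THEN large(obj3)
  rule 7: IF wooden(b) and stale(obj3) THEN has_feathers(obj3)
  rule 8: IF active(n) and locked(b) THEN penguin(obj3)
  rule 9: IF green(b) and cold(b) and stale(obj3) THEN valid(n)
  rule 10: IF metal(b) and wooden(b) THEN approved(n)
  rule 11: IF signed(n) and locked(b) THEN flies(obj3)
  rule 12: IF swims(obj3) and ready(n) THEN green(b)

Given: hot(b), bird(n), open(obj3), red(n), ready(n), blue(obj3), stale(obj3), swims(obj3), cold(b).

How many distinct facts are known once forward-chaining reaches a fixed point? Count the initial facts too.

Round 1 — rule 3, rule 5, rule 12, derive locked(b), wooden(b), green(b).
Round 2 — rule 7, rule 9, derive has_feathers(obj3), valid(n).
Round 3 — rule 6, derive large(obj3).
Round 4 — rule 1, derive mammal(b).
Round 5 — rule 2, derive visible(obj3).
Closure: {bird(n), blue(obj3), cold(b), green(b), has_feathers(obj3), hot(b), large(obj3), locked(b), mammal(b), open(obj3), ready(n), red(n), stale(obj3), swims(obj3), valid(n), visible(obj3), wooden(b)} — 17 facts.

17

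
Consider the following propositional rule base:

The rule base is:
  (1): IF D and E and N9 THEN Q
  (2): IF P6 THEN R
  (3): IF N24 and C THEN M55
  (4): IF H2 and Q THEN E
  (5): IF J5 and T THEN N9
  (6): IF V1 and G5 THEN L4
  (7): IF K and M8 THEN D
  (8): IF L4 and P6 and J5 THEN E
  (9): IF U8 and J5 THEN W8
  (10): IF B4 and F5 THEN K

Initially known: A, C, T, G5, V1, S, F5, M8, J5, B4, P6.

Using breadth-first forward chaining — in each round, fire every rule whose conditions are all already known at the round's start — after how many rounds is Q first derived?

3

Round 1 fires (2), (5), (6), (10), giving R, N9, L4, K.
Round 2 fires (7), (8), giving D, E.
Round 3 fires (1), giving Q.
Q first appears in round 3.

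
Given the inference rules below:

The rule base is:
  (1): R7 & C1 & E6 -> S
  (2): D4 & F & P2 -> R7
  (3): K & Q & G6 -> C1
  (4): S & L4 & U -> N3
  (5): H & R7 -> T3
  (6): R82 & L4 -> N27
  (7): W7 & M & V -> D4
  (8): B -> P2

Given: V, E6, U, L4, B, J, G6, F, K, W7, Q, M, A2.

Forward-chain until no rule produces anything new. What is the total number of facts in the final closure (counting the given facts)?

[1] (3) [K & Q & G6 -> C1]; (7) [W7 & M & V -> D4]; (8) [B -> P2]. ⇒ new: C1, D4, P2.
[2] (2) [D4 & F & P2 -> R7]. ⇒ new: R7.
[3] (1) [R7 & C1 & E6 -> S]. ⇒ new: S.
[4] (4) [S & L4 & U -> N3]. ⇒ new: N3.
Closure: {A2, B, C1, D4, E6, F, G6, J, K, L4, M, N3, P2, Q, R7, S, U, V, W7} — 19 facts.

19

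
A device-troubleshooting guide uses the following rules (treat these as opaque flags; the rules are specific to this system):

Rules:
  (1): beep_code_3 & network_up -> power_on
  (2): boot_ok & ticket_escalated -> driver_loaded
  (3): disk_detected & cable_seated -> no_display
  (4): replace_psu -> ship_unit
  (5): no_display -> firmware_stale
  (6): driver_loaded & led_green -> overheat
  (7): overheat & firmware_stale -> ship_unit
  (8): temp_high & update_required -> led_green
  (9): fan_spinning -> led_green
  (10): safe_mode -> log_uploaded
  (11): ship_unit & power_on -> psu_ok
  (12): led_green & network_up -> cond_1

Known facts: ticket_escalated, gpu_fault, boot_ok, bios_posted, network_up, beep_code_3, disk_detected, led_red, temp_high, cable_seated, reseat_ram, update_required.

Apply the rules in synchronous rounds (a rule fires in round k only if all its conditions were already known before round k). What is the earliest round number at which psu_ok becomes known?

Round 1: (1) [beep_code_3 & network_up -> power_on]; (2) [boot_ok & ticket_escalated -> driver_loaded]; (3) [disk_detected & cable_seated -> no_display]; (8) [temp_high & update_required -> led_green]. New: power_on, driver_loaded, no_display, led_green.
Round 2: (5) [no_display -> firmware_stale]; (6) [driver_loaded & led_green -> overheat]; (12) [led_green & network_up -> cond_1]. New: firmware_stale, overheat, cond_1.
Round 3: (7) [overheat & firmware_stale -> ship_unit]. New: ship_unit.
Round 4: (11) [ship_unit & power_on -> psu_ok]. New: psu_ok.
psu_ok first appears in round 4.

4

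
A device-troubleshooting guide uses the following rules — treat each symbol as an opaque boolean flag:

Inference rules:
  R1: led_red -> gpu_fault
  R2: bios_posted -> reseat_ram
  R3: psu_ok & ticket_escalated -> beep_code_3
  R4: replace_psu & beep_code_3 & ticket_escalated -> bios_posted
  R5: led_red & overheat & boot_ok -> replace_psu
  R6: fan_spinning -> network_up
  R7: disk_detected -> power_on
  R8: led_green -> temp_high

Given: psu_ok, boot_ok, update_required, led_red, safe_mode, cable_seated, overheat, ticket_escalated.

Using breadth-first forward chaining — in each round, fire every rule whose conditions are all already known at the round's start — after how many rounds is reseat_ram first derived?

3

Round 1: R1 [led_red -> gpu_fault]; R3 [psu_ok & ticket_escalated -> beep_code_3]; R5 [led_red & overheat & boot_ok -> replace_psu]. New: gpu_fault, beep_code_3, replace_psu.
Round 2: R4 [replace_psu & beep_code_3 & ticket_escalated -> bios_posted]. New: bios_posted.
Round 3: R2 [bios_posted -> reseat_ram]. New: reseat_ram.
reseat_ram first appears in round 3.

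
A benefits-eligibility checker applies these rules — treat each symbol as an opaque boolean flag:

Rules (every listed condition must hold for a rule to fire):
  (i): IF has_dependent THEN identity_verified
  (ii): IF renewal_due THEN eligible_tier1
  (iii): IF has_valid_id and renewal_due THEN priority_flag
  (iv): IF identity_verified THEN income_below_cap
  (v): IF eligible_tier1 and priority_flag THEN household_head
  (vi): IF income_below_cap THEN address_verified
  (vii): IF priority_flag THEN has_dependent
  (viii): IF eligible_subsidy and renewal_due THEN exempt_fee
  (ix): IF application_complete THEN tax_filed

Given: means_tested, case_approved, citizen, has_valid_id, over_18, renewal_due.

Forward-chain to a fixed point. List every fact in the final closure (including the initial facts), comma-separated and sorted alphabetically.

address_verified, case_approved, citizen, eligible_tier1, has_dependent, has_valid_id, household_head, identity_verified, income_below_cap, means_tested, over_18, priority_flag, renewal_due

Round 1: (ii) [IF renewal_due THEN eligible_tier1]; (iii) [IF has_valid_id and renewal_due THEN priority_flag]. New: eligible_tier1, priority_flag.
Round 2: (v) [IF eligible_tier1 and priority_flag THEN household_head]; (vii) [IF priority_flag THEN has_dependent]. New: household_head, has_dependent.
Round 3: (i) [IF has_dependent THEN identity_verified]. New: identity_verified.
Round 4: (iv) [IF identity_verified THEN income_below_cap]. New: income_below_cap.
Round 5: (vi) [IF income_below_cap THEN address_verified]. New: address_verified.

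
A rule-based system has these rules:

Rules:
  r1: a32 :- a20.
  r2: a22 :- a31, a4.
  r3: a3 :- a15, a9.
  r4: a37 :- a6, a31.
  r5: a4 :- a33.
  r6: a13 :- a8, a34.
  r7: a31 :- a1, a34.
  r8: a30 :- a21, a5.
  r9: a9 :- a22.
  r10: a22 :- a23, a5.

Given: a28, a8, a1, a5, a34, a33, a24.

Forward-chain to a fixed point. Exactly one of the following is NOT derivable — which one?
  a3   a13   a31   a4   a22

Round 1 fires r5, r6, r7, giving a4, a13, a31.
Round 2 fires r2, giving a22.
Round 3 fires r9, giving a9.
Derived: a4 (round 1), a13 (round 1), a31 (round 1), a22 (round 2). a3 never appears in any round.

a3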